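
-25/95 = -5/19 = -0.26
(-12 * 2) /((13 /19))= -456 /13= -35.08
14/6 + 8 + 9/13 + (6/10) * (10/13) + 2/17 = 11.60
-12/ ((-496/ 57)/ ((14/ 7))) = 171/ 62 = 2.76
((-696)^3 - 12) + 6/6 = -337153547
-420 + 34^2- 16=720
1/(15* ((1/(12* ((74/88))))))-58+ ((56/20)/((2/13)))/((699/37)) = -433382/7689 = -56.36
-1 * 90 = -90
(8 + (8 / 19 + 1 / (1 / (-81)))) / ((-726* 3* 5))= 1379 / 206910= 0.01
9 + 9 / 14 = 135 / 14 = 9.64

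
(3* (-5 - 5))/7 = -30/7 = -4.29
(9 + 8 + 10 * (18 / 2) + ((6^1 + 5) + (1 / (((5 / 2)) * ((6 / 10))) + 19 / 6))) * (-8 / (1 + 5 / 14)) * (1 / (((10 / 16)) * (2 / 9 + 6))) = -184.67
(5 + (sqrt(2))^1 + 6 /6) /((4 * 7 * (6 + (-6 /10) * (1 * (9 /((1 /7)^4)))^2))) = -5 /6537284194-5 * sqrt(2) /39223705164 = -0.00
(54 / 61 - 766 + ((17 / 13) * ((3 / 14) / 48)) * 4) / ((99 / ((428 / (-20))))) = 403939017 / 2442440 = 165.38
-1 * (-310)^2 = -96100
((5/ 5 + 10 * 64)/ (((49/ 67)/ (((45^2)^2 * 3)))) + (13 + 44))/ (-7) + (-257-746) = -528328972447/ 343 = -1540317703.93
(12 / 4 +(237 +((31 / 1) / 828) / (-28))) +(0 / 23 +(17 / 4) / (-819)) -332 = -3961433 / 43056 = -92.01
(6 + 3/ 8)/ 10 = 51/ 80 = 0.64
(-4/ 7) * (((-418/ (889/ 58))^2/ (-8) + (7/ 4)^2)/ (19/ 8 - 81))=-2273634686/ 3479783363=-0.65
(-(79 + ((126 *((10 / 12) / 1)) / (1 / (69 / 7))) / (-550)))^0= 1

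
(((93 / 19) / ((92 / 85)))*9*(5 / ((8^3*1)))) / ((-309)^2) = 39525 / 9494800384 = 0.00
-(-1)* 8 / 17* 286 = 2288 / 17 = 134.59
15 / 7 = 2.14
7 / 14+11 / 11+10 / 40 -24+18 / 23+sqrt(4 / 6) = -1975 / 92+sqrt(6) / 3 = -20.65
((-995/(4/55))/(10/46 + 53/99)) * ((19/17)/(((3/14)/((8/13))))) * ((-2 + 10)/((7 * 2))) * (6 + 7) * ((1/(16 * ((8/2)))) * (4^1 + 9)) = -10259459925/116552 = -88024.74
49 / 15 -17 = -206 / 15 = -13.73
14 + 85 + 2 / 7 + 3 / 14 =199 / 2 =99.50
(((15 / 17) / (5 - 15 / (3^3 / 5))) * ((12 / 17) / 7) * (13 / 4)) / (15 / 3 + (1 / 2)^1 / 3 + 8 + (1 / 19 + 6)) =60021 / 8864786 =0.01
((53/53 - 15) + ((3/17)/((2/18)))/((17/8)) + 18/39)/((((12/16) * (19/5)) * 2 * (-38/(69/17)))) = 5526440/23056709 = 0.24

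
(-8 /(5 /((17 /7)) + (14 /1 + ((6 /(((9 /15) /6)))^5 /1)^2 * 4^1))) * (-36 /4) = 408 /13705666560000000091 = 0.00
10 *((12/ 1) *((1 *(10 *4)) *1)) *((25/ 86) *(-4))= -5581.40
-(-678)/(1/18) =12204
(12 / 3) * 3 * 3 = 36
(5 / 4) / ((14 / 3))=15 / 56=0.27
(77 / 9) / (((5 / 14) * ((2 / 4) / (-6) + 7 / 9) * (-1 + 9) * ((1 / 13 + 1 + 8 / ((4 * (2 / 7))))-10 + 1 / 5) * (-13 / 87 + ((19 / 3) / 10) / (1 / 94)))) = -87087 / 2066560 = -0.04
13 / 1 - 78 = -65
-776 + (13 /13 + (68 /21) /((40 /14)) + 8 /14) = -81196 /105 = -773.30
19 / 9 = 2.11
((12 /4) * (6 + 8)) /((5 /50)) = 420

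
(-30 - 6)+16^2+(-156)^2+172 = 24728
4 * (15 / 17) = 60 / 17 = 3.53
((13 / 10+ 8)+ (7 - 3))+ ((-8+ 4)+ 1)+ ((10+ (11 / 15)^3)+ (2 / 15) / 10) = 139777 / 6750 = 20.71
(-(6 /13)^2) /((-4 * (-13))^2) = -9 /114244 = -0.00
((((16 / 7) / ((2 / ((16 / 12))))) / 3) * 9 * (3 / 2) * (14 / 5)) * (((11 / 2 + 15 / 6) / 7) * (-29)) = -22272 / 35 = -636.34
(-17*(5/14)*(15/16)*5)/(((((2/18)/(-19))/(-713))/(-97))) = 75394135125/224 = 336580960.38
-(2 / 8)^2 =-1 / 16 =-0.06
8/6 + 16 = 52/3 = 17.33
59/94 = 0.63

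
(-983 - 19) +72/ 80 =-10011/ 10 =-1001.10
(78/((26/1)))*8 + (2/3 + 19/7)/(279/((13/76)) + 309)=24.00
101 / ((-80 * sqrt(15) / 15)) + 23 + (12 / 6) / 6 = 70 / 3 - 101 * sqrt(15) / 80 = 18.44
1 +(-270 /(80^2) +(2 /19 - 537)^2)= 66598877933 /231040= 288256.92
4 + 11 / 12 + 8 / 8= 71 / 12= 5.92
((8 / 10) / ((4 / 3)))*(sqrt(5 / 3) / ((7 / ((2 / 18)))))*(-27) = -3*sqrt(15) / 35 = -0.33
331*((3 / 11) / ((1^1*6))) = 331 / 22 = 15.05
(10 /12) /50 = 1 /60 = 0.02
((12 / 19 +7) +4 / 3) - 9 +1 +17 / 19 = 106 / 57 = 1.86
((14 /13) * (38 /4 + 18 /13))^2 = 3924361 /28561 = 137.40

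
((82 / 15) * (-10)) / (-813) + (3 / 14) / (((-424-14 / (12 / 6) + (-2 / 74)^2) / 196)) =-21735695 / 719551341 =-0.03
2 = 2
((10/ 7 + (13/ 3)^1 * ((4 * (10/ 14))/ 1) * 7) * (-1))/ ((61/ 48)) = -69.32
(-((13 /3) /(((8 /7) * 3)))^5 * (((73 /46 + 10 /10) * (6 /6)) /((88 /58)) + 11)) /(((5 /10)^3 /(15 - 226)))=33859141749730115 /489534160896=69166.04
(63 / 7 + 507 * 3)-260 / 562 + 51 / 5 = 2163331 / 1405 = 1539.74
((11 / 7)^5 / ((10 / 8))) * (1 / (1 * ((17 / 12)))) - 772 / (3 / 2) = -2182559336 / 4285785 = -509.26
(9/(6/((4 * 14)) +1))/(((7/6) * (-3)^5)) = -8/279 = -0.03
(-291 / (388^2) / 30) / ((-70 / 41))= 41 / 1086400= 0.00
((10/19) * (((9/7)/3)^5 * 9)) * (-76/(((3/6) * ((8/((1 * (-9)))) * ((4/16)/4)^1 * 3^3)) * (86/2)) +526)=496871820/13731319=36.19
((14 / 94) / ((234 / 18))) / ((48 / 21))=0.01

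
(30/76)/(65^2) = 3/32110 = 0.00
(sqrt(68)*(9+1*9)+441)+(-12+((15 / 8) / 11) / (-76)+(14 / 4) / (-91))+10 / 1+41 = 36*sqrt(17)+41729581 / 86944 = 628.39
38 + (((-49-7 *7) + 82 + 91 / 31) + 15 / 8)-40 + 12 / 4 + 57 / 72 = -9.40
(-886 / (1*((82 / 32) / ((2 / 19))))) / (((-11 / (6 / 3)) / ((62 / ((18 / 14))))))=24609536 / 77121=319.10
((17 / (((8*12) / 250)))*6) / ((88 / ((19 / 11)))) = 40375 / 7744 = 5.21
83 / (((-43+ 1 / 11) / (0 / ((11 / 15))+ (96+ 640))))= -83996 / 59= -1423.66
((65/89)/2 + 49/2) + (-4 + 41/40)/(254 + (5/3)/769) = 51846781723/2086099480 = 24.85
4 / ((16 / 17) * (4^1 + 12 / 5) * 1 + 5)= 340 / 937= 0.36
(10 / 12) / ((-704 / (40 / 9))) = -25 / 4752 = -0.01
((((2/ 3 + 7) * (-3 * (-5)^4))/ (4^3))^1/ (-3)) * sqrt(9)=14375/ 64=224.61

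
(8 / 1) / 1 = 8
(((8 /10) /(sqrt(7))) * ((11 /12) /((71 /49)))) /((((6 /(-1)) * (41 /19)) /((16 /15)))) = -11704 * sqrt(7) /1964925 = -0.02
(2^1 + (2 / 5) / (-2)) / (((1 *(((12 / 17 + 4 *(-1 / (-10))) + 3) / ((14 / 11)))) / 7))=14994 / 3839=3.91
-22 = -22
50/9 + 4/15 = 5.82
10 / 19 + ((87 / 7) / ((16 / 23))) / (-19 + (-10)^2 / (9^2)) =-1467859 / 3062192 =-0.48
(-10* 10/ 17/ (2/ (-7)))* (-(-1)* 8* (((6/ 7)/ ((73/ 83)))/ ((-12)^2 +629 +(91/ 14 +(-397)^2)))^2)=396806400/ 63635573838013079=0.00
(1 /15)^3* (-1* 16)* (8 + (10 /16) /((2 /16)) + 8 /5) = -1168 /16875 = -0.07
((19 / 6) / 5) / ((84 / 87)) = 551 / 840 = 0.66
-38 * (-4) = 152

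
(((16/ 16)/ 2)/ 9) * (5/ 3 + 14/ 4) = 31/ 108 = 0.29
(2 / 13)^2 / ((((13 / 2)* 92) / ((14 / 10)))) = 14 / 252655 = 0.00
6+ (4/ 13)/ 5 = 394/ 65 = 6.06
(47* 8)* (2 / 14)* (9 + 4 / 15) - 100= 41764 / 105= 397.75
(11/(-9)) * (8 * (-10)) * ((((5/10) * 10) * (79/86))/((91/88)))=15294400/35217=434.29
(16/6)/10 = 0.27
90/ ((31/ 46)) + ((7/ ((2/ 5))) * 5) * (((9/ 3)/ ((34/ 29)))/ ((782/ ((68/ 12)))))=13107245/ 96968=135.17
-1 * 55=-55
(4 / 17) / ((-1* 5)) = -4 / 85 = -0.05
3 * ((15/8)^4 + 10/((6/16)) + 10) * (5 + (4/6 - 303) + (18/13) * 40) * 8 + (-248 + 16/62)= -44093807675/154752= -284932.07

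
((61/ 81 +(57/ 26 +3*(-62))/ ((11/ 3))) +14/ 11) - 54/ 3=-1531355/ 23166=-66.10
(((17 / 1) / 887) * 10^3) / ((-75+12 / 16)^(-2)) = 187444125 / 1774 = 105661.85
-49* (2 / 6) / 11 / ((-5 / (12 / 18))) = 98 / 495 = 0.20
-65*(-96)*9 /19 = 2955.79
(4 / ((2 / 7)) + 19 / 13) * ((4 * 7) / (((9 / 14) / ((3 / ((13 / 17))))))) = 446488 / 169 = 2641.94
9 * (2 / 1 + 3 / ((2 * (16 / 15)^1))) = 981 / 32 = 30.66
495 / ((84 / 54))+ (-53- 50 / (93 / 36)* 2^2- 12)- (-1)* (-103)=31593 / 434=72.79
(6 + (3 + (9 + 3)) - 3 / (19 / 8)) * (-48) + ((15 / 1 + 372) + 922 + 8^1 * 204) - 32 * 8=1737.63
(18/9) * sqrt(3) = 2 * sqrt(3) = 3.46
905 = 905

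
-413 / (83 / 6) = -2478 / 83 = -29.86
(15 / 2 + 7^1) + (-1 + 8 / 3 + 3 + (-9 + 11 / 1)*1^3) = 127 / 6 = 21.17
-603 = -603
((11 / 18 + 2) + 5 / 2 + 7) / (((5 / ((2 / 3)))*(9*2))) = 0.09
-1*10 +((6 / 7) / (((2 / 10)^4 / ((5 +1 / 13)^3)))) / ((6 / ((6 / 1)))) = 1077956210 / 15379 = 70092.74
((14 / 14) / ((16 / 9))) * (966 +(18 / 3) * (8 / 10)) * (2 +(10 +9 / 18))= 109215 / 16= 6825.94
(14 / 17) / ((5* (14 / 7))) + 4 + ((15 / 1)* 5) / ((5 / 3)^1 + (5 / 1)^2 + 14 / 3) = 51743 / 7990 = 6.48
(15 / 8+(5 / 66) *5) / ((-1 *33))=-595 / 8712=-0.07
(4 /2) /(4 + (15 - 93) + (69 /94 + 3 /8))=-752 /27407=-0.03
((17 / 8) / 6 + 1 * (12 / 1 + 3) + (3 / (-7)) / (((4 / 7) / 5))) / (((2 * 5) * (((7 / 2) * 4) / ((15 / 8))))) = 557 / 3584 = 0.16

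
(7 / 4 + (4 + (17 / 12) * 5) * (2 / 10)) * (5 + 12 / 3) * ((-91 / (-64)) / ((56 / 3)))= 13923 / 5120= 2.72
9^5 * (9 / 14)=531441 / 14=37960.07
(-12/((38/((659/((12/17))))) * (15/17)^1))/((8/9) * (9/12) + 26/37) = -7046687/28880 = -244.00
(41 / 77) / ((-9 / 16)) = -656 / 693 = -0.95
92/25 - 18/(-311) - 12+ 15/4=-140327/31100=-4.51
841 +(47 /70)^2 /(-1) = 4118691 /4900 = 840.55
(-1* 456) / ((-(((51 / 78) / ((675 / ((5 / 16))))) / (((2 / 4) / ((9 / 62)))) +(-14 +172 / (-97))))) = -8556238080 / 295961551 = -28.91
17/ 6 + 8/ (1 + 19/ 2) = 151/ 42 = 3.60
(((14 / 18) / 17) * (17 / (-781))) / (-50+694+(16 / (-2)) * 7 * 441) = 1 / 24151644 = 0.00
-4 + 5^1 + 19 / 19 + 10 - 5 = 7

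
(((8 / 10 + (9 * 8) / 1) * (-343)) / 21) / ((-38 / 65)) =115934 / 57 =2033.93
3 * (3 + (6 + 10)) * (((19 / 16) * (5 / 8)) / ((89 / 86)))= 232845 / 5696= 40.88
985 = 985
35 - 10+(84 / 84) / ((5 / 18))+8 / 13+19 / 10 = 809 / 26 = 31.12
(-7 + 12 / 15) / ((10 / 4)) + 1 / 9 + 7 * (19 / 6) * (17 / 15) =3413 / 150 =22.75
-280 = -280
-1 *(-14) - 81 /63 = 89 /7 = 12.71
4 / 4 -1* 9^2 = -80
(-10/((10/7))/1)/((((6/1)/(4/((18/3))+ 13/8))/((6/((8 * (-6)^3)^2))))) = -0.00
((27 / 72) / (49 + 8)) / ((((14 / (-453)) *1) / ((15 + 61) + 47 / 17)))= -606567 / 36176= -16.77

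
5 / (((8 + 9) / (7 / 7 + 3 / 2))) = 25 / 34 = 0.74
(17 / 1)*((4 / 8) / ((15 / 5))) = 17 / 6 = 2.83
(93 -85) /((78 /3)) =4 /13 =0.31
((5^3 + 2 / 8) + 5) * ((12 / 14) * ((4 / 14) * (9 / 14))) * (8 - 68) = -1230.35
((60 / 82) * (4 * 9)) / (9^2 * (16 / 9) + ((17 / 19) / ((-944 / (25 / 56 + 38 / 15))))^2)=0.18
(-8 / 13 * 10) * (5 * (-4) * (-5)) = -8000 / 13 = -615.38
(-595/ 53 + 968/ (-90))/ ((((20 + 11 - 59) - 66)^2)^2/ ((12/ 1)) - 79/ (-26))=-1363102/ 403452213495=-0.00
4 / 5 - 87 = -431 / 5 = -86.20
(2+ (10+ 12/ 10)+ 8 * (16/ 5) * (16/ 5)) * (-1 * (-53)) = 126034/ 25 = 5041.36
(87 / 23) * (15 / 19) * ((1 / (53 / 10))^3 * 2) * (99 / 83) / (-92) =-64597500 / 124198106341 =-0.00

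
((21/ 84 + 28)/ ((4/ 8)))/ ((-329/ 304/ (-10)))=171760/ 329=522.07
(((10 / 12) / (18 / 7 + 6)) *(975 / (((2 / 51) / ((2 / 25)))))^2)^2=9467824382289 / 64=147934755973.27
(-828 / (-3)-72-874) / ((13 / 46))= -30820 / 13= -2370.77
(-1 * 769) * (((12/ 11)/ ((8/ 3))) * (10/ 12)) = -11535/ 44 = -262.16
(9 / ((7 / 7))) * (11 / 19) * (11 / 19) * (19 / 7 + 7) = 74052 / 2527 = 29.30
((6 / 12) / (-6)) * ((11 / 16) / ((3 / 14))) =-77 / 288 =-0.27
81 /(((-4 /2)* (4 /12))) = -243 /2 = -121.50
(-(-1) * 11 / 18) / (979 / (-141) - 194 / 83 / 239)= -10255729 / 116686662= -0.09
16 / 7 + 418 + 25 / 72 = 211999 / 504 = 420.63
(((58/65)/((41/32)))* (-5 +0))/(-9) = 0.39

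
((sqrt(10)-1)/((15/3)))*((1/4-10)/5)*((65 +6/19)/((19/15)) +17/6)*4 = 1531751/18050-1531751*sqrt(10)/18050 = -183.49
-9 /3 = -3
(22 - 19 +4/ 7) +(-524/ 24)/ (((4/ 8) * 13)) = 58/ 273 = 0.21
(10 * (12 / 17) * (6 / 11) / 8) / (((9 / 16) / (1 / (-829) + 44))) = 5836000 / 155023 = 37.65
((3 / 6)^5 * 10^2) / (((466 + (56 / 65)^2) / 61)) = 6443125 / 15775888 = 0.41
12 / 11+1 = 23 / 11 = 2.09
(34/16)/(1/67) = 1139/8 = 142.38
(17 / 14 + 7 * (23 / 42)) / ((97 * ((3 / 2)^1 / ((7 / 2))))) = 106 / 873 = 0.12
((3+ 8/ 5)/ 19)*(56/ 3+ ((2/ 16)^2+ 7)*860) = 6681523/ 4560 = 1465.25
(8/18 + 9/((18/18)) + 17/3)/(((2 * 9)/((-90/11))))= -6.87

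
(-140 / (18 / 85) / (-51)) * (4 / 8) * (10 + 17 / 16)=10325 / 144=71.70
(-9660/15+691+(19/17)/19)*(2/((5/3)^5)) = 15552/2125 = 7.32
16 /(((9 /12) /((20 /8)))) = 160 /3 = 53.33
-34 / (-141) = 34 / 141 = 0.24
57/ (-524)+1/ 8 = 17/ 1048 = 0.02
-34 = -34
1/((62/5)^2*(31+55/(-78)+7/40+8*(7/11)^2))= 1179750/6114855493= 0.00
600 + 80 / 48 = 1805 / 3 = 601.67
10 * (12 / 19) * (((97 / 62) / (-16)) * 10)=-7275 / 1178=-6.18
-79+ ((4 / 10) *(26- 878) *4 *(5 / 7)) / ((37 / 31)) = -231757 / 259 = -894.81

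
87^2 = 7569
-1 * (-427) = 427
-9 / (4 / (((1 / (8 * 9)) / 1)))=-1 / 32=-0.03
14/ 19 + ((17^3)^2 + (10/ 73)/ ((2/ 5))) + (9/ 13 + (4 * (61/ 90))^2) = 881329959003979/ 36512775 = 24137578.12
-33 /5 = -6.60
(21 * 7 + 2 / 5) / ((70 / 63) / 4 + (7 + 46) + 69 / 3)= 1.93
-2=-2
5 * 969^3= 4549266045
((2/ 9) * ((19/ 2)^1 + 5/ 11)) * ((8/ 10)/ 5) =292/ 825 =0.35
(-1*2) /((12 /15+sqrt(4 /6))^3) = 222750 -181875*sqrt(6) /2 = -0.47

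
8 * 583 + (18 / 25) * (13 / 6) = 4665.56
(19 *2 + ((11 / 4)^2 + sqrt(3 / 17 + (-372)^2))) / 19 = 729 / 304 + sqrt(39993027) / 323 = 21.98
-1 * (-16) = 16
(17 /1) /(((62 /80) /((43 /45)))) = 5848 /279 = 20.96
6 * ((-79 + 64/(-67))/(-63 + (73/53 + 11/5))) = 2839210/351683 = 8.07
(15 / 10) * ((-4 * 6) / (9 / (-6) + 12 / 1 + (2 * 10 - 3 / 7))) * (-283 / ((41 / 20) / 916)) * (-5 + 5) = 0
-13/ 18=-0.72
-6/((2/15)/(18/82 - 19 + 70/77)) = 362700/451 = 804.21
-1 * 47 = -47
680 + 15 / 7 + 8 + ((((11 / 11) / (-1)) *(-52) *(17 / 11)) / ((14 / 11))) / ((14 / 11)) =36248 / 49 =739.76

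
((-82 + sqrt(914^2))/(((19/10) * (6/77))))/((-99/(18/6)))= -29120/171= -170.29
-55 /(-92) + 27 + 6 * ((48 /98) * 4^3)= 972283 /4508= 215.68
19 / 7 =2.71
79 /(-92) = -79 /92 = -0.86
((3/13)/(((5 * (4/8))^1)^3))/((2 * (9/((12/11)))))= 16/17875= 0.00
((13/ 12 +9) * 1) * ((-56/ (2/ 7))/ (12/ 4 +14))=-5929/ 51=-116.25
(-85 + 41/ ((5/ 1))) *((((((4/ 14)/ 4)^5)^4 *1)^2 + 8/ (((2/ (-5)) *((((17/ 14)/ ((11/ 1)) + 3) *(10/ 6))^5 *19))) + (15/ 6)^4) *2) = -245646610467480896720136931537294825422404016776875345937838484791/ 40941396431799339099374267750134620386564429093626760396800000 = -5999.96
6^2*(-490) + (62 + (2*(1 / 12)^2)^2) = -91124351 / 5184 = -17578.00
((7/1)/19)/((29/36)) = 252/551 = 0.46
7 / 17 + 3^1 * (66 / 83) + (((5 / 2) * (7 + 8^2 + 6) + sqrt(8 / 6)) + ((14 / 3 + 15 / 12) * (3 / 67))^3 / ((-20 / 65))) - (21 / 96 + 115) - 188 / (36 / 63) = -27049492254777 / 108640407808 + 2 * sqrt(3) / 3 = -247.83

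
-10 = -10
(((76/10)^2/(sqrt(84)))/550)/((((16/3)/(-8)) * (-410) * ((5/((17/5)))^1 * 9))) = 6137 * sqrt(21)/8879062500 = 0.00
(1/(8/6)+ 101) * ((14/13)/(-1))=-2849/26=-109.58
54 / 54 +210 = 211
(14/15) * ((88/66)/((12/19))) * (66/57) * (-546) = -56056/45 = -1245.69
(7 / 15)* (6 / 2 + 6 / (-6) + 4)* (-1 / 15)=-14 / 75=-0.19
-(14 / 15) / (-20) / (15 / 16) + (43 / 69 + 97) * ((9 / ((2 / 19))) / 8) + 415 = 37736038 / 25875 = 1458.40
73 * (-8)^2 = 4672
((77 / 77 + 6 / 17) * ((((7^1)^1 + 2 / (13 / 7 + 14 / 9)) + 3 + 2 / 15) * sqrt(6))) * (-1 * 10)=-318044 * sqrt(6) / 2193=-355.24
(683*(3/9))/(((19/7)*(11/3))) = 4781/209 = 22.88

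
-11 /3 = -3.67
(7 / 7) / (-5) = -1 / 5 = -0.20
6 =6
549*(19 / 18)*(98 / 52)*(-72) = -1022238 / 13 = -78633.69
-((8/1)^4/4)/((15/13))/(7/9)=-39936/35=-1141.03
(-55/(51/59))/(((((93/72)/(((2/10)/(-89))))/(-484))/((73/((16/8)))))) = -91721872/46903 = -1955.57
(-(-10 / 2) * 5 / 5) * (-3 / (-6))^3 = 5 / 8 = 0.62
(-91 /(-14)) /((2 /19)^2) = 4693 /8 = 586.62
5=5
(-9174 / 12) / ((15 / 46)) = -35167 / 15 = -2344.47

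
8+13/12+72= 973/12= 81.08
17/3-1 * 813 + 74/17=-40952/51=-802.98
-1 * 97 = -97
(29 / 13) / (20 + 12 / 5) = 145 / 1456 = 0.10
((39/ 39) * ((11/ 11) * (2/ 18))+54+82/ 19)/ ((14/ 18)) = 9991/ 133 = 75.12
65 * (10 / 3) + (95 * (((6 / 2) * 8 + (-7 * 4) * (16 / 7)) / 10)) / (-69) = 5110 / 23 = 222.17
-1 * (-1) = 1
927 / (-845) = -927 / 845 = -1.10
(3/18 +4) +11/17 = 491/102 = 4.81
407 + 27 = 434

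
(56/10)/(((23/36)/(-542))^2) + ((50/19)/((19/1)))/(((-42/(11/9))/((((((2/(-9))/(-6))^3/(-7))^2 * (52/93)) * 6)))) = 428026808423574022973193448/106202573640142382655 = 4030286.59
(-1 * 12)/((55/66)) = -72/5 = -14.40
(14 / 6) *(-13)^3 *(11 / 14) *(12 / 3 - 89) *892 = 916170970 / 3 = 305390323.33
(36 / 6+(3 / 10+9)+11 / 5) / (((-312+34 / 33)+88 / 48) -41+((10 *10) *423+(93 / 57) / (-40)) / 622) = -90998600 / 1467053421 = -0.06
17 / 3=5.67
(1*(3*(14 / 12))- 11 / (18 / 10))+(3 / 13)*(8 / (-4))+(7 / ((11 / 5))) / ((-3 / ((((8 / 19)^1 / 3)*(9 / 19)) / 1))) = -2920669 / 929214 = -3.14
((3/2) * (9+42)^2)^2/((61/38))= 1156849371/122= 9482371.89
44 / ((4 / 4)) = 44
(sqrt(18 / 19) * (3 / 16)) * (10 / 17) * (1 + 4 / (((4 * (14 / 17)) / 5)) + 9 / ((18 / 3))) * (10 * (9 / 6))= 13.80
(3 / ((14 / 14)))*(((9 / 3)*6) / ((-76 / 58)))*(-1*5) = 3915 / 19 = 206.05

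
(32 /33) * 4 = 3.88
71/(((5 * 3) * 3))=71/45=1.58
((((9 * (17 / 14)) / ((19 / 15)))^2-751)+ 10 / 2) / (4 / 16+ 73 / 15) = -712754265 / 5430523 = -131.25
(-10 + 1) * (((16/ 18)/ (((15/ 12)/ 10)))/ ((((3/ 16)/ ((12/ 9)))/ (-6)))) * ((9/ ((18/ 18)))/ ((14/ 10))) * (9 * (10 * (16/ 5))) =35389440/ 7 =5055634.29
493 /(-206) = -2.39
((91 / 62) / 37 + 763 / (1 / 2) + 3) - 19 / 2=1742912 / 1147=1519.54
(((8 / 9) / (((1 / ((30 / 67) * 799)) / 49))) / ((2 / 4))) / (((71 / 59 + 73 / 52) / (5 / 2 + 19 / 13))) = 76134600640 / 1607799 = 47353.31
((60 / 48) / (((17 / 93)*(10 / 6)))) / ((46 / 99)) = 27621 / 3128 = 8.83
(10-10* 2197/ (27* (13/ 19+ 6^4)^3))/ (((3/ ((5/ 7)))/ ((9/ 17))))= 20188182534390400/ 16015958741695563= 1.26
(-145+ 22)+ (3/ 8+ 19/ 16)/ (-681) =-1340233/ 10896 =-123.00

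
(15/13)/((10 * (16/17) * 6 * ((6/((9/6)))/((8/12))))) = 17/4992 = 0.00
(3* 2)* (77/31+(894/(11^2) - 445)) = -9792984/3751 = -2610.77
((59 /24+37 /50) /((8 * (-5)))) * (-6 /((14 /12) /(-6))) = -17271 /7000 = -2.47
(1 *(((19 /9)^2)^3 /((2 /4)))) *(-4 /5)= -376367048 /2657205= -141.64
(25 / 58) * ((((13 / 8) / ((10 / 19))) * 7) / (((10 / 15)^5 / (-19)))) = -39913965 / 29696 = -1344.09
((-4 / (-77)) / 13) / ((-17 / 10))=-40 / 17017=-0.00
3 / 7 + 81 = 570 / 7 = 81.43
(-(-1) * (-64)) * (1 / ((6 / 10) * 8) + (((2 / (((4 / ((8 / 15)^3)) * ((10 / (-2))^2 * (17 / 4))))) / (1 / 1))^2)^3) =-116122126396139971985694172339760081464 / 8709159479710497893393039703369140625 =-13.33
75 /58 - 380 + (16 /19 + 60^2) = 3550793 /1102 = 3222.14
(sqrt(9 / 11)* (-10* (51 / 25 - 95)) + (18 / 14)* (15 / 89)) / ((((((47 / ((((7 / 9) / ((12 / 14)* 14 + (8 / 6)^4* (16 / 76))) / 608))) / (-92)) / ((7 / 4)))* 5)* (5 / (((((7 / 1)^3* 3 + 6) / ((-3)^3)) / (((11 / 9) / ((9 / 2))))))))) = 24295383 / 57400665344 + 10978813629* sqrt(11) / 22170200800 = 1.64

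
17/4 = 4.25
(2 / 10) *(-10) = -2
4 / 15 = 0.27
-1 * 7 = -7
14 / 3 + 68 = 72.67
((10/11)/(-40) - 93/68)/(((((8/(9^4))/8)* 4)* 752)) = -3.03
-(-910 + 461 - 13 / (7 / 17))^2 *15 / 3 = -56582480 / 49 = -1154744.49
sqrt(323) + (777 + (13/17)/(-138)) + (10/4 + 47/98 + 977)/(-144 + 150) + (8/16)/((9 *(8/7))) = sqrt(323) + 2594391313/2758896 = 958.35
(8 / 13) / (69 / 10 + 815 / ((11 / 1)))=880 / 115817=0.01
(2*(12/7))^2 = 576/49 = 11.76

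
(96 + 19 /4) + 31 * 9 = 1519 /4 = 379.75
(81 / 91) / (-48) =-27 / 1456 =-0.02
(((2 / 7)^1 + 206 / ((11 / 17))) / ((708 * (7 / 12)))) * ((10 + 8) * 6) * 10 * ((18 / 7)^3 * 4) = 618165872640 / 10907743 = 56672.21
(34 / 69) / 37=34 / 2553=0.01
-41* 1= -41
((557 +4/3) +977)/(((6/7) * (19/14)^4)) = 619304336/1172889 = 528.02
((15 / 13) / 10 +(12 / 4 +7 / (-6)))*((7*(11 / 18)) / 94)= 1463 / 16497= 0.09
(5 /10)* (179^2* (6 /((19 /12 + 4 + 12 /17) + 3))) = 19609092 /1895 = 10347.81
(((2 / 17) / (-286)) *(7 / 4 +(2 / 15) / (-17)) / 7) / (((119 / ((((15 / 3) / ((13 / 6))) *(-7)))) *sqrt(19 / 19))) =1777 / 127865738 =0.00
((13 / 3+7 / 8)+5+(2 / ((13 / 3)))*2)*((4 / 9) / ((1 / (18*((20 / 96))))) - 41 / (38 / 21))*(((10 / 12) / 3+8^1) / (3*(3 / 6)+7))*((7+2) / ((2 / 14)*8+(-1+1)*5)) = -8668257227 / 4837248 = -1791.98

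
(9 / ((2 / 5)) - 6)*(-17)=-561 / 2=-280.50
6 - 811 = -805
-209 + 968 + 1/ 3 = 2278/ 3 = 759.33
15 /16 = 0.94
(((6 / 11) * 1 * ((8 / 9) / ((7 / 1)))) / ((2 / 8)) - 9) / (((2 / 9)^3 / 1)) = -489645 / 616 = -794.88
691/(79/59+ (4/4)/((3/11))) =122307/886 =138.04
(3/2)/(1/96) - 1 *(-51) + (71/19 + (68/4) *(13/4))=19303/76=253.99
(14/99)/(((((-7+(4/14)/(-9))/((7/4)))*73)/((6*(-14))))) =0.04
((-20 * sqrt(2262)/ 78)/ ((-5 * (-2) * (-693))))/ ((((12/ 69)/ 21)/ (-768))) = -163.19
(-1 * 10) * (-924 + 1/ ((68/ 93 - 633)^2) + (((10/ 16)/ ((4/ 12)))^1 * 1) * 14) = 62080446552975/ 6915115202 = 8977.50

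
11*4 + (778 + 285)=1107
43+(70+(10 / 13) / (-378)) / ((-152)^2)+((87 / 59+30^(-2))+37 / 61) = 230276121136727 / 5107568356800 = 45.09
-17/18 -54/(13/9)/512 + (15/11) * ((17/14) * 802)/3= 1018567345/2306304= 441.64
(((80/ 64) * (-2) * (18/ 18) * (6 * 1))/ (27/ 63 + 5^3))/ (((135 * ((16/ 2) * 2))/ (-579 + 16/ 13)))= 0.03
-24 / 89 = -0.27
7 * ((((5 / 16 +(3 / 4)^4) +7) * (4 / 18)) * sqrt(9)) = 4557 / 128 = 35.60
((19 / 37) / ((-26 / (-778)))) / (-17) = -7391 / 8177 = -0.90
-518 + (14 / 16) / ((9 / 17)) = -37177 / 72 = -516.35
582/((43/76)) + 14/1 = 44834/43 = 1042.65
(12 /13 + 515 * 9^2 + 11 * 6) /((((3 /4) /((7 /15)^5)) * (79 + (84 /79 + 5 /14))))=2692438777448 /175610784375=15.33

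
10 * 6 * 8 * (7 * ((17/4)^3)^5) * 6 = 53743318392371.65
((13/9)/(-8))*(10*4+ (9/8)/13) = -4169/576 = -7.24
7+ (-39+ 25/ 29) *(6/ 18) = -497/ 87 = -5.71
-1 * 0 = 0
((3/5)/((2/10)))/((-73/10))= -30/73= -0.41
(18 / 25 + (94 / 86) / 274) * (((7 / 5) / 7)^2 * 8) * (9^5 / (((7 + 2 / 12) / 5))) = 302214199176 / 31664125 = 9544.37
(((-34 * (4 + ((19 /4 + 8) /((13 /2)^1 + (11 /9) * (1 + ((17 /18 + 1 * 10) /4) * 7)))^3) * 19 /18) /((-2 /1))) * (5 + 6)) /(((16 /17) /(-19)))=-9583069983189172481 /591076866075624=-16212.90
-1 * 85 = -85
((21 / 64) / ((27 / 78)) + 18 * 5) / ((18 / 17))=148427 / 1728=85.90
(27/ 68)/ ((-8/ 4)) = -27/ 136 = -0.20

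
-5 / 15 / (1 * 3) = -1 / 9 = -0.11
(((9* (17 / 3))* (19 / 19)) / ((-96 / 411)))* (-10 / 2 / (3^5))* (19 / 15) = 44251 / 7776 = 5.69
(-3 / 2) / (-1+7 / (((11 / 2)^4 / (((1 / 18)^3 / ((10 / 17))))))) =160099335 / 106732652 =1.50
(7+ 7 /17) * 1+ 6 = 228 /17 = 13.41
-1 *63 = -63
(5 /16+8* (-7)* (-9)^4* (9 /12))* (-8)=4408987 /2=2204493.50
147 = 147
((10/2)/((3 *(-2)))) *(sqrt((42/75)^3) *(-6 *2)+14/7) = -5/3+28 *sqrt(14)/25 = 2.52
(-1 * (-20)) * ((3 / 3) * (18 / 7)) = 360 / 7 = 51.43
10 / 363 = 0.03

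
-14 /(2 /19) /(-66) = 133 /66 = 2.02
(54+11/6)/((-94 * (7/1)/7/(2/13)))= -0.09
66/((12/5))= 55/2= 27.50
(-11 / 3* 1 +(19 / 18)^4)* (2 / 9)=-0.54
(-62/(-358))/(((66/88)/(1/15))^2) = 496/362475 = 0.00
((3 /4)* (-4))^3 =-27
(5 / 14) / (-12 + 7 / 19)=-95 / 3094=-0.03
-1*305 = -305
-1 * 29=-29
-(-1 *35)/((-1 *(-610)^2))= -7/74420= -0.00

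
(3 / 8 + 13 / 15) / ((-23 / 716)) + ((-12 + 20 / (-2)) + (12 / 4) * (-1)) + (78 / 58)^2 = -35888071 / 580290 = -61.85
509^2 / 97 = 259081 / 97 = 2670.94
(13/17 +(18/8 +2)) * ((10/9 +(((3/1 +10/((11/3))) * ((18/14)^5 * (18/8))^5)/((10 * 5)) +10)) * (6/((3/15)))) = 106778683932559845538624315687711/200102764552374008513556480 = 533619.23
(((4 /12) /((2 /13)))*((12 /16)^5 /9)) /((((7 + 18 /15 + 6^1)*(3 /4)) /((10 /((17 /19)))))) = 18525 /308992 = 0.06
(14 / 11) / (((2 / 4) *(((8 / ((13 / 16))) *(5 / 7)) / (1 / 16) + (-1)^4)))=2548 / 113641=0.02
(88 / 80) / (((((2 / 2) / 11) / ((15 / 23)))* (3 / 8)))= 484 / 23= 21.04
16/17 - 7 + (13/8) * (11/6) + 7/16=-539/204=-2.64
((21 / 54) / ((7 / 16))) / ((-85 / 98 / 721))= -565264 / 765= -738.91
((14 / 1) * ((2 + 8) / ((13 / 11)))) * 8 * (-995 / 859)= -1097.73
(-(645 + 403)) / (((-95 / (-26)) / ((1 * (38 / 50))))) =-27248 / 125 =-217.98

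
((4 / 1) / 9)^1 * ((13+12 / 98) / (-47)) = -2572 / 20727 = -0.12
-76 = -76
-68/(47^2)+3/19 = 5335/41971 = 0.13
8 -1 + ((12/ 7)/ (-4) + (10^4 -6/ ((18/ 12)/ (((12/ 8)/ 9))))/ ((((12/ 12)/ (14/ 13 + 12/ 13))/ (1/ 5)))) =4006.30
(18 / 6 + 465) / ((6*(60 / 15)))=39 / 2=19.50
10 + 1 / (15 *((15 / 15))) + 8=271 / 15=18.07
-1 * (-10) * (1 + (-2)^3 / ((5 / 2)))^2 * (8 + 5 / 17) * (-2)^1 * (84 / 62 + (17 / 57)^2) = -3307945916 / 2853705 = -1159.18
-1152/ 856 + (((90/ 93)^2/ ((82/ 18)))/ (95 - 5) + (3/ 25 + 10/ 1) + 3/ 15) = 946101156/ 105397675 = 8.98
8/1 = 8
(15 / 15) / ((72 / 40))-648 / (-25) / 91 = 17207 / 20475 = 0.84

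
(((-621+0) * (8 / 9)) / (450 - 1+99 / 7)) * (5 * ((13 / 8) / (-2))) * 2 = 9.68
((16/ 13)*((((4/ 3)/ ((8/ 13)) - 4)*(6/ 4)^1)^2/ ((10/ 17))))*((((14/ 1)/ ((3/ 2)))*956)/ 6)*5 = 13765444/ 117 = 117653.37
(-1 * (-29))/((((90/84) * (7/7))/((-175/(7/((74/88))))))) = -37555/66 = -569.02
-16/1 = -16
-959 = -959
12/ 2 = 6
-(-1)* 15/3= 5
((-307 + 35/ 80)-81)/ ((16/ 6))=-18603/ 128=-145.34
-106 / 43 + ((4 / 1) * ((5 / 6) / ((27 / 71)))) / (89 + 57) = -611513 / 254259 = -2.41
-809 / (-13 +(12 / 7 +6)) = 153.05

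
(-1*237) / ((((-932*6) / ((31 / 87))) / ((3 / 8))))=2449 / 432448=0.01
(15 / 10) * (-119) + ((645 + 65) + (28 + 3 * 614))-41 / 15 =71963 / 30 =2398.77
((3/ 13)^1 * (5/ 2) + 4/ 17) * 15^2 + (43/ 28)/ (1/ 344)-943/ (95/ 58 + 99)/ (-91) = 12842915213/ 18059678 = 711.14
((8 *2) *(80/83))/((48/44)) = 3520/249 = 14.14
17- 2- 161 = -146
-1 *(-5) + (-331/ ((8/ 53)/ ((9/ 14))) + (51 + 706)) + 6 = -71871/ 112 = -641.71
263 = 263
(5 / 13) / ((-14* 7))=-5 / 1274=-0.00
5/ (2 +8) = 1/ 2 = 0.50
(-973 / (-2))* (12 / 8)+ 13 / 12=4385 / 6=730.83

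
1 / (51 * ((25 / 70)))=14 / 255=0.05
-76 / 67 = -1.13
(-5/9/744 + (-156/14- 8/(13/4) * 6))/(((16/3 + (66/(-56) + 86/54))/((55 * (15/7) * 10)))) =-1184221725/222859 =-5313.77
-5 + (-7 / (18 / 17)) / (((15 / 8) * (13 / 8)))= -12583 / 1755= -7.17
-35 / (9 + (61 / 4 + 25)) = -140 / 197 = -0.71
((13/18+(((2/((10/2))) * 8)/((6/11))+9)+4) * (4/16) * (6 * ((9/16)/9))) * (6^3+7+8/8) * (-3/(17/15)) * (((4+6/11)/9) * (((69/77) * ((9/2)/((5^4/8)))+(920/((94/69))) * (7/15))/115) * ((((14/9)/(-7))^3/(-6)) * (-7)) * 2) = 3060328683328/79288864875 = 38.60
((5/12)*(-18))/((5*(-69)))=1/46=0.02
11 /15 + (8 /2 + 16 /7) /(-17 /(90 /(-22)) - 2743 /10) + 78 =200936171 /2552865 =78.71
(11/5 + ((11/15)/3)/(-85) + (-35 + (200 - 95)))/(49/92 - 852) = -25406168/299631375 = -0.08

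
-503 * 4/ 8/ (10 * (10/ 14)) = -3521/ 100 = -35.21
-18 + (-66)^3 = -287514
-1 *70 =-70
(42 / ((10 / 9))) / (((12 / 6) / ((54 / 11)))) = 5103 / 55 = 92.78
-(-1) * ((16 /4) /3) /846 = 2 /1269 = 0.00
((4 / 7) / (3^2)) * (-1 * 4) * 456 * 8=-926.48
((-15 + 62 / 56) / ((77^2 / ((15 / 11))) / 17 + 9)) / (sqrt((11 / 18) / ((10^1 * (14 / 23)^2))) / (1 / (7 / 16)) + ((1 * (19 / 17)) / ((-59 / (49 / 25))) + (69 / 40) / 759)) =-833155582941495000 * sqrt(55) / 20117043680137555669-1212120073312632000 / 20117043680137555669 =-0.37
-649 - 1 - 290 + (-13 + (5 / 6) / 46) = -263023 / 276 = -952.98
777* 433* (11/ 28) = 528693/ 4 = 132173.25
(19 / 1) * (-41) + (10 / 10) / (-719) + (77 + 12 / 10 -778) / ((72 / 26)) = -1031.71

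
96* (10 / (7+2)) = 106.67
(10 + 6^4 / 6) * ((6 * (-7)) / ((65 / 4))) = -37968 / 65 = -584.12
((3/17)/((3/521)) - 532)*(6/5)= -51138/85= -601.62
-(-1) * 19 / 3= 19 / 3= 6.33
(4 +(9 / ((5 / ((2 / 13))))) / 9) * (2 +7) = 2358 / 65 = 36.28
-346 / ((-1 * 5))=346 / 5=69.20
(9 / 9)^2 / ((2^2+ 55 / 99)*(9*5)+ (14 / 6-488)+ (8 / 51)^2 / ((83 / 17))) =-12699 / 3564122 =-0.00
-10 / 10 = -1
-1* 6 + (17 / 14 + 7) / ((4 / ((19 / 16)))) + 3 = -503 / 896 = -0.56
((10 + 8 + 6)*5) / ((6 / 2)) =40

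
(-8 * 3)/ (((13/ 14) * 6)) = -56/ 13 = -4.31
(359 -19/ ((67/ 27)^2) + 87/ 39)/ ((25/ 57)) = 1191316017/ 1458925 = 816.57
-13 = -13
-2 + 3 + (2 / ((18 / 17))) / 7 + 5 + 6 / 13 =5513 / 819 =6.73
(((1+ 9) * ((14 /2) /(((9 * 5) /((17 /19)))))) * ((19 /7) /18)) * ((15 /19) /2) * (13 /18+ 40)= 62305 /18468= 3.37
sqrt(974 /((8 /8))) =sqrt(974) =31.21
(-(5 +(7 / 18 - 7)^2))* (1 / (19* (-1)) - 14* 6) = 25202257 / 6156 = 4093.93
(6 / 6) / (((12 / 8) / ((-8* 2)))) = -32 / 3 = -10.67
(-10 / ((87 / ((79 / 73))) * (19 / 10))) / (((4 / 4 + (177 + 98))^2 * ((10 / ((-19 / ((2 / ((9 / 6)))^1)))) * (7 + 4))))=395 / 3547821024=0.00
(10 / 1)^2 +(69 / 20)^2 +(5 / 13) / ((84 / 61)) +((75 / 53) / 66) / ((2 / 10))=7148722499 / 63663600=112.29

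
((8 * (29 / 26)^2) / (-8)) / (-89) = 841 / 60164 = 0.01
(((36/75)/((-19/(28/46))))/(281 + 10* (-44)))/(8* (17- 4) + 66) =0.00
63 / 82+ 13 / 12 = 911 / 492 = 1.85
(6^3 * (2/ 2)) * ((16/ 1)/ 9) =384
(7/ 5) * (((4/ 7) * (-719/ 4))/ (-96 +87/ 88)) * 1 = 63272/ 41805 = 1.51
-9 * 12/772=-27/193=-0.14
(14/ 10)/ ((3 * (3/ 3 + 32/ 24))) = 1/ 5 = 0.20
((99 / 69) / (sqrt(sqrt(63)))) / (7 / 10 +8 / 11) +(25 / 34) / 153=25 / 5202 +1210 *sqrt(3) *7^(3 / 4) / 25277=0.36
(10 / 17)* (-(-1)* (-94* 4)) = -3760 / 17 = -221.18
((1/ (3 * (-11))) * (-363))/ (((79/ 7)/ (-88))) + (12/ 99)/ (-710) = -79380998/ 925485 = -85.77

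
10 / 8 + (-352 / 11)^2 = 4101 / 4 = 1025.25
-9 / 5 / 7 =-9 / 35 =-0.26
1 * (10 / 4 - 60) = -115 / 2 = -57.50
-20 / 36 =-5 / 9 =-0.56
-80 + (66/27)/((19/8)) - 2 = -13846/171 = -80.97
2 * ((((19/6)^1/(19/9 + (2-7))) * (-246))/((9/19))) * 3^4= 1198881/13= 92221.62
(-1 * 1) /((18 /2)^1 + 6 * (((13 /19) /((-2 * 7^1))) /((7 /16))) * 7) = -133 /573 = -0.23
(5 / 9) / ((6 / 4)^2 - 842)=-20 / 30231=-0.00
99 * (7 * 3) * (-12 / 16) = -1559.25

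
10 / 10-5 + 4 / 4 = -3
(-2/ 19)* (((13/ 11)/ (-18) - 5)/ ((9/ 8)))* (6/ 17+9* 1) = 25016/ 5643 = 4.43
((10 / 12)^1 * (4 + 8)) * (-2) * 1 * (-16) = 320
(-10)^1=-10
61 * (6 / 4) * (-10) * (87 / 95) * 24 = -382104 / 19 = -20110.74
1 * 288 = 288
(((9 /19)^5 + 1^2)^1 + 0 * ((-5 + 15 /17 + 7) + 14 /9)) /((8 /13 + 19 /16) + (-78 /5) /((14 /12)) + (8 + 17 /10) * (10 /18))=-166102896960 /1002550200209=-0.17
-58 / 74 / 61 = -0.01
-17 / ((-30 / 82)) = 697 / 15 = 46.47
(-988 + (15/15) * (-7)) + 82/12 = -988.17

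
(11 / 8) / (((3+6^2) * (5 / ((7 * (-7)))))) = -0.35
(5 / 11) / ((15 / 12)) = 4 / 11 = 0.36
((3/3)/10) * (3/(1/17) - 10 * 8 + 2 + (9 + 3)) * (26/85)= -39/85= -0.46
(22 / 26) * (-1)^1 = -11 / 13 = -0.85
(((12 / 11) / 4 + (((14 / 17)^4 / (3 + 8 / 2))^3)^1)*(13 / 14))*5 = 113729517447407875 / 89723824533383194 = 1.27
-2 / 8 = -1 / 4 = -0.25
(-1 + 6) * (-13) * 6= -390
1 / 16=0.06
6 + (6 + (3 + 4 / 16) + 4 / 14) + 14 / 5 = 2567 / 140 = 18.34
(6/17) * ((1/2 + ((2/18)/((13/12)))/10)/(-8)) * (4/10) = -199/22100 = -0.01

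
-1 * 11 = -11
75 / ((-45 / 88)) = -440 / 3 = -146.67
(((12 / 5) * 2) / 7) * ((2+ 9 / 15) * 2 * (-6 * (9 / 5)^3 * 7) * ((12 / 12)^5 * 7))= -19105632 / 3125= -6113.80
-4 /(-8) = 1 /2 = 0.50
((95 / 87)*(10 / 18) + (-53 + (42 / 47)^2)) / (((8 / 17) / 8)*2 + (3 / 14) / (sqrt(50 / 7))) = -4247862270400 / 5187211353 + 257905923560*sqrt(14) / 1729070451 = -260.81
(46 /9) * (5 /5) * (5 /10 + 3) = 161 /9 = 17.89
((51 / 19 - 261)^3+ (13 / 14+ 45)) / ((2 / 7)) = -1655162128031 / 27436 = -60328113.72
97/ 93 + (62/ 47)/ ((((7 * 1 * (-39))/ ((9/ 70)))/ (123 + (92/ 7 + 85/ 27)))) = 279629429/ 292354335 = 0.96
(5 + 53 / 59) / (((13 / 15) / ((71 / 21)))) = 123540 / 5369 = 23.01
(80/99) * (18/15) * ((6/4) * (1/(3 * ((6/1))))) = 8/99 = 0.08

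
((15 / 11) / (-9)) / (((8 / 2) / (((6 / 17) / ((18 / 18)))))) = -5 / 374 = -0.01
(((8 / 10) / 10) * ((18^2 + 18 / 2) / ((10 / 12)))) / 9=444 / 125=3.55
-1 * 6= -6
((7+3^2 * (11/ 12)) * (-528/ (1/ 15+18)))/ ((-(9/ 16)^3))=54968320/ 21951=2504.14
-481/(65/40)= -296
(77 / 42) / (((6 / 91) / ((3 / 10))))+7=1841 / 120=15.34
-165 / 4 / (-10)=33 / 8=4.12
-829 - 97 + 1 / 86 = -79635 / 86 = -925.99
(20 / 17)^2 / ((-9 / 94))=-37600 / 2601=-14.46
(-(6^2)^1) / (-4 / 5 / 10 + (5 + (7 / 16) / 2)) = -28800 / 4111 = -7.01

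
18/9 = 2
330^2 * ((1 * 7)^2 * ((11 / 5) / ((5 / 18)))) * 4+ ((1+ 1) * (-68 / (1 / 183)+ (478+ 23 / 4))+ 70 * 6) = 338048295 / 2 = 169024147.50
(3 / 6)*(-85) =-85 / 2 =-42.50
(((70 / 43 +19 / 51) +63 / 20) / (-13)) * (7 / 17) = -0.16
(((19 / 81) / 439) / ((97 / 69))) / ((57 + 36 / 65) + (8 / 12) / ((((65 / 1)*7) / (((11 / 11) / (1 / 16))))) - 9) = 198835 / 25412342076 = 0.00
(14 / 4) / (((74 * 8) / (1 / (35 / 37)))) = 1 / 160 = 0.01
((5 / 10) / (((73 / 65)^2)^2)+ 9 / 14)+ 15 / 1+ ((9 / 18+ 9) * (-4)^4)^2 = 5914639.96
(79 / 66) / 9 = 79 / 594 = 0.13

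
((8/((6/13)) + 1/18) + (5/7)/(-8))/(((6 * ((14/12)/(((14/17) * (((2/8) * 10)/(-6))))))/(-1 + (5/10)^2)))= 43595/68544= 0.64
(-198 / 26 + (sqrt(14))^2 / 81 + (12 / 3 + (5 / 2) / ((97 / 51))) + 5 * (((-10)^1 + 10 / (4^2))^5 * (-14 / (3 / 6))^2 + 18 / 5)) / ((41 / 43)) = -2553529844586756713 / 8576575488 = -297733034.37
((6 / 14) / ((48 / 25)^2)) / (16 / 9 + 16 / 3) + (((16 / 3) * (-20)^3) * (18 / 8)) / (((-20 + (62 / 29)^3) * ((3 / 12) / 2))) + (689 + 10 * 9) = 77517124346743 / 1021755392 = 75866.62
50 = 50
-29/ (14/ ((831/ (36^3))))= -8033/ 217728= -0.04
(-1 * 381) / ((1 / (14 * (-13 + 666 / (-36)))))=168021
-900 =-900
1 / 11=0.09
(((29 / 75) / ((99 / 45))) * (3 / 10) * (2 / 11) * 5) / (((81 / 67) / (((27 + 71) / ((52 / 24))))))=380828 / 212355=1.79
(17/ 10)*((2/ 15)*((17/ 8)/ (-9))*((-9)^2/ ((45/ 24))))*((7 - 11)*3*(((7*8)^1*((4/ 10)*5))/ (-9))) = -129472/ 375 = -345.26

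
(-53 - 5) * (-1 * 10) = 580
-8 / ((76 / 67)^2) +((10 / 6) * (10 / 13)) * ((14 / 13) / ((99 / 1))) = -224810977 / 36239346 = -6.20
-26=-26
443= 443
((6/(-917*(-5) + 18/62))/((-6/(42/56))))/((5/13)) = -1209/2842880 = -0.00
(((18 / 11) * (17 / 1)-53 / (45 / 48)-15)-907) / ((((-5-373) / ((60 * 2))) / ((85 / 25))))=10667024 / 10395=1026.17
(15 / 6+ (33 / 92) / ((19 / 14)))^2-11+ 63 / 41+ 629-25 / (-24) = 118050944657 / 187913496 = 628.22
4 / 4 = 1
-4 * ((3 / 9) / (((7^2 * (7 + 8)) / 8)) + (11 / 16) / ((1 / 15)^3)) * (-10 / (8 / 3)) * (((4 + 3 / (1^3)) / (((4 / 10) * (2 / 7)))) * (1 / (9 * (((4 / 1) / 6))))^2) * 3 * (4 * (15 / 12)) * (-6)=-2046518825 / 384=-5329476.11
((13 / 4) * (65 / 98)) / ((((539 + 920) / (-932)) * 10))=-39377 / 285964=-0.14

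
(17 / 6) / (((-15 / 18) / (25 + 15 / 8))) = -731 / 8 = -91.38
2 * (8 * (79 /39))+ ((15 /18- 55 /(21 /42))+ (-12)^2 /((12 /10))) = 3373 /78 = 43.24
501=501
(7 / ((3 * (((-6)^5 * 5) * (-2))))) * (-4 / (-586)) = 7 / 34175520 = 0.00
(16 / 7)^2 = 256 / 49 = 5.22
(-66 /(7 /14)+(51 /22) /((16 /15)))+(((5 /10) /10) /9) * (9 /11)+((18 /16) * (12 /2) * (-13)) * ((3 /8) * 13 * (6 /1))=-4745857 /1760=-2696.51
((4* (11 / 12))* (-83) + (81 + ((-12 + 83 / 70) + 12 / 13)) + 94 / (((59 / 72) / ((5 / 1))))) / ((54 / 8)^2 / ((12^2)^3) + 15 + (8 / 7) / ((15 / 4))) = 22.24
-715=-715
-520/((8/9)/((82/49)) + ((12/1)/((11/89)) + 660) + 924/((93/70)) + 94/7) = -229008780/645864001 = -0.35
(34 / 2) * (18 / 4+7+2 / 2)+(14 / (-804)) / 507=21655234 / 101907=212.50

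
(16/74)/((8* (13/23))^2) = 529/50024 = 0.01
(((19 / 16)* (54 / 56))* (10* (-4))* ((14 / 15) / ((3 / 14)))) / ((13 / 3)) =-1197 / 26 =-46.04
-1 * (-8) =8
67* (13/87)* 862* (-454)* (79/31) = -26928264532/2697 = -9984525.23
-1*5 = -5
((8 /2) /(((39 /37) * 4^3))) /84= 37 /52416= 0.00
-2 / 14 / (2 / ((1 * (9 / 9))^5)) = -1 / 14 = -0.07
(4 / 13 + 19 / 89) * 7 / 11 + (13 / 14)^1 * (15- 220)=-190.03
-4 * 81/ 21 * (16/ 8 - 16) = 216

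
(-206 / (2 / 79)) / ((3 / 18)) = -48822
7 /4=1.75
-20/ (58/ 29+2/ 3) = -15/ 2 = -7.50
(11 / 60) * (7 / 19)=77 / 1140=0.07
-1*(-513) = 513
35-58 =-23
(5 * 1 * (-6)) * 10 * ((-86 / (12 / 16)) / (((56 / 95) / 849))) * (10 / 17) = 3468165000 / 119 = 29144243.70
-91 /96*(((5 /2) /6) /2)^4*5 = -284375 /31850496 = -0.01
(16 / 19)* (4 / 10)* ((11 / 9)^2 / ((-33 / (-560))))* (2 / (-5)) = -78848 / 23085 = -3.42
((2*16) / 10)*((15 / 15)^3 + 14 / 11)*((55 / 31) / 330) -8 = -8144 / 1023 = -7.96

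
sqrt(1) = 1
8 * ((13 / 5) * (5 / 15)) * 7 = 728 / 15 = 48.53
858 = 858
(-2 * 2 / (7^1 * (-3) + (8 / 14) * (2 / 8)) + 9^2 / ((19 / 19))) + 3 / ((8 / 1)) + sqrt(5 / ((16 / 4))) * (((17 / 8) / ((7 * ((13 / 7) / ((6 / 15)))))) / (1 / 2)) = 17 * sqrt(5) / 260 + 47635 / 584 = 81.71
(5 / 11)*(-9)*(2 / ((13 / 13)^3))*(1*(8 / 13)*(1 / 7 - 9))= 44.60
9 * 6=54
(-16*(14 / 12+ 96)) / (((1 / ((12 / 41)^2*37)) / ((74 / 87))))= -204320512 / 48749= -4191.28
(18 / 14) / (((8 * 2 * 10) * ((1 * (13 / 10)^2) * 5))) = 9 / 9464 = 0.00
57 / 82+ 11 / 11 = 139 / 82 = 1.70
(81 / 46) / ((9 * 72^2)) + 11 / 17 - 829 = -373116655 / 450432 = -828.35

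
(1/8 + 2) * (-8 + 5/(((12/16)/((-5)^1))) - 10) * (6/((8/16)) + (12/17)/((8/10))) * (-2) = 5621/2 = 2810.50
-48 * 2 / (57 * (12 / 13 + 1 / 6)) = -2496 / 1615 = -1.55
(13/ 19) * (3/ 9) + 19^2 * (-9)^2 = 1666750/ 57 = 29241.23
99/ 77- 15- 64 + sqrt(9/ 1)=-523/ 7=-74.71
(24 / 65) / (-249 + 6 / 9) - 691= -33461747 / 48425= -691.00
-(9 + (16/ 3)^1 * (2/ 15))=-437/ 45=-9.71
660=660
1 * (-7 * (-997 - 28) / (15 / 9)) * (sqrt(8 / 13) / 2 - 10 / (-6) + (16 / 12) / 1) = 4305 * sqrt(26) / 13 + 12915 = 14603.56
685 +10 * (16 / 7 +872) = 65995 / 7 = 9427.86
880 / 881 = 1.00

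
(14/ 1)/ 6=7/ 3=2.33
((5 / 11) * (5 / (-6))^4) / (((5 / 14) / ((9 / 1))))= 4375 / 792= 5.52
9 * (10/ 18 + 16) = 149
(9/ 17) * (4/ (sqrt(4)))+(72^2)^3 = 2368339181586/ 17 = 139314069505.06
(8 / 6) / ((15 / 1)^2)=4 / 675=0.01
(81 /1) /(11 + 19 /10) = 270 /43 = 6.28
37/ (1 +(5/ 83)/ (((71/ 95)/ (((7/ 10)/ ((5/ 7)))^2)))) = 21804100/ 634919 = 34.34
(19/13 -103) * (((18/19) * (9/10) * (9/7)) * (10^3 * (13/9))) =-21384000/133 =-160781.95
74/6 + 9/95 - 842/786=424007/37335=11.36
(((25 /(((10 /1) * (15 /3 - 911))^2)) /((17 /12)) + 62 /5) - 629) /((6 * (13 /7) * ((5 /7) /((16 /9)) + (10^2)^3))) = -1405347295646 /25396676044017525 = -0.00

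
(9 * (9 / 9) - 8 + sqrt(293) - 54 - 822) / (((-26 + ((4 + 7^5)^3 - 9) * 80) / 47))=-41125 / 380076161577734 + 47 * sqrt(293) / 380076161577734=-0.00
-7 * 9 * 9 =-567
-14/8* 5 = -35/4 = -8.75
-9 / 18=-0.50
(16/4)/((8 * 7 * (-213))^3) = -1/424270562688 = -0.00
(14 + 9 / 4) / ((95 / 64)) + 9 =379 / 19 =19.95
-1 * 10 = -10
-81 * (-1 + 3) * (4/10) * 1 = -324/5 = -64.80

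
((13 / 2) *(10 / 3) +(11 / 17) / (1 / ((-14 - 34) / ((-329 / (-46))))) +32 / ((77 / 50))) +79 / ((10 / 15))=57808235 / 369138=156.60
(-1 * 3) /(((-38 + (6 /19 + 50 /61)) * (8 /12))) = 3477 /28484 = 0.12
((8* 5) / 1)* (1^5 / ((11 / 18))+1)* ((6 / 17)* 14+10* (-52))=-923360 / 17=-54315.29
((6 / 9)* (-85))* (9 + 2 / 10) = -1564 / 3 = -521.33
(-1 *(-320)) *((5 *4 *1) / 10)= 640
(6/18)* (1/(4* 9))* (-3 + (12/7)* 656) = 2617/252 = 10.38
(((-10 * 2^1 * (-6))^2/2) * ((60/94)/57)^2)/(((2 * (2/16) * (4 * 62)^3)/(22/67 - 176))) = -66206250/1591705811653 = -0.00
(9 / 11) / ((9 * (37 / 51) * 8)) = 0.02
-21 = -21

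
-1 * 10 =-10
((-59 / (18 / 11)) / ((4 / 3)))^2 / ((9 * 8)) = 421201 / 41472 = 10.16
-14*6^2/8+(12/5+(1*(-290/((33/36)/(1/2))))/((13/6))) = -95529/715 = -133.61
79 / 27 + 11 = 376 / 27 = 13.93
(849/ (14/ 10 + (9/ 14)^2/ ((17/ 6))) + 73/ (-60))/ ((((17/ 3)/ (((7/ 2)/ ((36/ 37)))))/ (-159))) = -5811876987133/ 105076320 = -55311.01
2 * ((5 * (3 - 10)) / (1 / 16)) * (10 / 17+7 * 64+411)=-16366560 / 17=-962738.82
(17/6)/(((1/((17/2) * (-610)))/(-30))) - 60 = 440665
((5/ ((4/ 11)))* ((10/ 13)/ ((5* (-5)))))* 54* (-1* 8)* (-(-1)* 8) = 19008/ 13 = 1462.15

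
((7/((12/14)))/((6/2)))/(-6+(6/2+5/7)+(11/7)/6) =-343/255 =-1.35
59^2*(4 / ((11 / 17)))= 236708 / 11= 21518.91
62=62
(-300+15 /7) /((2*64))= -2085 /896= -2.33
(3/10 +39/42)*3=129/35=3.69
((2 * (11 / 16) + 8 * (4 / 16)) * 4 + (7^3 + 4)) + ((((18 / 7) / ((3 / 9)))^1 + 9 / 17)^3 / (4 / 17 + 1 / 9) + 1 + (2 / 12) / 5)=1978.80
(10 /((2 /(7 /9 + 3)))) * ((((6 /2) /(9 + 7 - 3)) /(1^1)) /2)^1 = 85 /39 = 2.18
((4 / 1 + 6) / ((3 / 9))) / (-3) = -10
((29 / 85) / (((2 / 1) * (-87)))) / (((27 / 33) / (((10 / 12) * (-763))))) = 8393 / 5508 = 1.52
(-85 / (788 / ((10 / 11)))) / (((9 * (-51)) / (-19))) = -475 / 117018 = -0.00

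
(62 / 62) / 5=1 / 5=0.20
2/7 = 0.29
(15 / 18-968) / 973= -829 / 834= -0.99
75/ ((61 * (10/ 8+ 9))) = 300/ 2501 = 0.12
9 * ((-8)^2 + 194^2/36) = 9985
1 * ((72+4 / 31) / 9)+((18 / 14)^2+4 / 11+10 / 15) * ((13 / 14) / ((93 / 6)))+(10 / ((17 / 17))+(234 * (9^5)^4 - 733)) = 2994725734834644735665497886 / 1052667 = 2844893717419321338719.18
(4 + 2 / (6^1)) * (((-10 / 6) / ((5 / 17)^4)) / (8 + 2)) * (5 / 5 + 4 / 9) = -14115049 / 101250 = -139.41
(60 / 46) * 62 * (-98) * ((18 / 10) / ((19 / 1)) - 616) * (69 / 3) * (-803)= -1712860843848 / 19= -90150570728.84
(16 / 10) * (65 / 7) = 104 / 7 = 14.86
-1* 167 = -167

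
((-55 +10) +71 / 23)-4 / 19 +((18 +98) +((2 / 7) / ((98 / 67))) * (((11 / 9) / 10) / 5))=4983357469 / 67450950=73.88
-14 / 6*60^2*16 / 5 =-26880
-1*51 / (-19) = 51 / 19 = 2.68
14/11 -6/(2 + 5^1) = 32/77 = 0.42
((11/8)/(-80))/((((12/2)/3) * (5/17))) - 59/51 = -387137/326400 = -1.19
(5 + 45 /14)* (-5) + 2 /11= -6297 /154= -40.89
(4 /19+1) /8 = 23 /152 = 0.15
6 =6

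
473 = 473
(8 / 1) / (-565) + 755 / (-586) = -1.30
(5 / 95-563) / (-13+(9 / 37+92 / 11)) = 128.14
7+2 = 9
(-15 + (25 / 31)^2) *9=-124110 / 961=-129.15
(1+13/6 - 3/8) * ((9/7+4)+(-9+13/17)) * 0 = 0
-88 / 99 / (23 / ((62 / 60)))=-124 / 3105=-0.04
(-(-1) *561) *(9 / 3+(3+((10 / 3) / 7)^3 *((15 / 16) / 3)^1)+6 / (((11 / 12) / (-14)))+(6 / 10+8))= -1333536763 / 30870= -43198.47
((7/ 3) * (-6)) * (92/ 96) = -161/ 12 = -13.42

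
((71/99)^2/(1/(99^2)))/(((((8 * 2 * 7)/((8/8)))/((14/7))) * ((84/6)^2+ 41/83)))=0.46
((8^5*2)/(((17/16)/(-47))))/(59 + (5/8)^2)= -3154116608/64617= -48812.49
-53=-53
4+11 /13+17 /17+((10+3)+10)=375 /13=28.85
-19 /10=-1.90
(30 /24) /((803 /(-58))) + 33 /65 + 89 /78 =244027 /156585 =1.56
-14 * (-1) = 14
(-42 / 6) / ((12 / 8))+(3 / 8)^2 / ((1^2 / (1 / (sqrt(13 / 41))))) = -14 / 3+9 * sqrt(533) / 832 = -4.42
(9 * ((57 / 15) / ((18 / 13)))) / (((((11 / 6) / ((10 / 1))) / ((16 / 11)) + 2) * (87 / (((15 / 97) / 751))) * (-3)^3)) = -3040 / 2985051519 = -0.00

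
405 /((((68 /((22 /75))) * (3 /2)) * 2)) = 99 /170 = 0.58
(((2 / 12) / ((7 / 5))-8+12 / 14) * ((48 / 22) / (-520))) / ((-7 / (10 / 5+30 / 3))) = -354 / 7007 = -0.05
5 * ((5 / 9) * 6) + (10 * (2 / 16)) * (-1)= 185 / 12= 15.42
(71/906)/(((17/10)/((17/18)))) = 355/8154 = 0.04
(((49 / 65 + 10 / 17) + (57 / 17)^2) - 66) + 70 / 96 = -47506397 / 901680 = -52.69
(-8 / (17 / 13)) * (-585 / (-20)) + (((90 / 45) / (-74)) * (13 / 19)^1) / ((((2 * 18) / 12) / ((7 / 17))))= -6415669 / 35853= -178.94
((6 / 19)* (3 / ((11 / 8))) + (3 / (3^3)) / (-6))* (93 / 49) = 33511 / 26334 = 1.27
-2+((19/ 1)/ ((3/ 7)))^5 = 41615795407/ 243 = 171258417.31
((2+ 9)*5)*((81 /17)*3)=13365 /17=786.18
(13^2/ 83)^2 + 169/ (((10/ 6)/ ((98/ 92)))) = 177712457/ 1584470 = 112.16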